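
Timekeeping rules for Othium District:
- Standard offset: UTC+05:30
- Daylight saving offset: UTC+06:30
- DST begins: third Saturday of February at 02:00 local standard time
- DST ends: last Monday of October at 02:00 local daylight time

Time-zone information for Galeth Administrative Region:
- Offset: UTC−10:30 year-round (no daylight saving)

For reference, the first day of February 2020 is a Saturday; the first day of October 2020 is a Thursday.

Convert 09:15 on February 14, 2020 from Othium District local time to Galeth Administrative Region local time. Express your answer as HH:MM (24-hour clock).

17:15

1 February 2020 is a Saturday, so the first Saturday is February 1 and the third is February 15.
1 October 2020 is a Thursday, so Mondays fall on 5, 12, 19, 26; the last is October 26.
Daylight saving runs 15 February – 26 October; February 14, 2020 is outside that window, so Othium District is on standard time at UTC+05:30.
09:15 Othium District − 5h30m = 03:45 UTC.
Galeth Administrative Region stays on UTC−10:30 all year.
03:45 UTC − 10h30m = 17:15 Galeth Administrative Region (rolling into the previous day, 13 February 2020).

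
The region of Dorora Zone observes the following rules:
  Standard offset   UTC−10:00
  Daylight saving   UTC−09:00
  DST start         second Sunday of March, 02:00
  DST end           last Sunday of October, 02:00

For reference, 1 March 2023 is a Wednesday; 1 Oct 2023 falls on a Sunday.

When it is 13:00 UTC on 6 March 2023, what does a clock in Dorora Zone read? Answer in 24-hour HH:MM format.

03:00

1 March 2023 is a Wednesday, so the first Sunday is March 5 and the second is March 12.
1 October 2023 is a Sunday, so Sundays fall on 1, 8, 15, 22, 29; the last is October 29.
At the standard offset (UTC−10:00), 13:00 UTC − 10h = 03:00 Dorora Zone standard time.
The standard-time date in Dorora Zone, 6 March 2023, does not fall between 12 March and 29 October, so daylight saving is not in effect and Dorora Zone is at UTC−10:00.
13:00 UTC − 10h = 03:00 local.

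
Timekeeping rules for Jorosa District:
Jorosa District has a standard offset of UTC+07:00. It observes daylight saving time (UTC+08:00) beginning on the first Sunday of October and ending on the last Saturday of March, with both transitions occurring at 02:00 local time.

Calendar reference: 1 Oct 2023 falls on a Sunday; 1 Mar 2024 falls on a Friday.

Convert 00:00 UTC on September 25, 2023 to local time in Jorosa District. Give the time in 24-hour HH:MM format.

07:00

1 October 2023 is a Sunday, so the first Sunday is October 1.
1 March 2024 is a Friday, so Saturdays fall on 2, 9, 16, 23, 30; the last is March 30.
At the standard offset (UTC+07:00), 00:00 UTC + 7h = 07:00 Jorosa District standard time.
The standard-time date in Jorosa District, September 25, 2023, does not fall between 1 October 2023 and 30 March 2024, so daylight saving is not in effect and Jorosa District is at UTC+07:00.
00:00 UTC + 7h = 07:00 local.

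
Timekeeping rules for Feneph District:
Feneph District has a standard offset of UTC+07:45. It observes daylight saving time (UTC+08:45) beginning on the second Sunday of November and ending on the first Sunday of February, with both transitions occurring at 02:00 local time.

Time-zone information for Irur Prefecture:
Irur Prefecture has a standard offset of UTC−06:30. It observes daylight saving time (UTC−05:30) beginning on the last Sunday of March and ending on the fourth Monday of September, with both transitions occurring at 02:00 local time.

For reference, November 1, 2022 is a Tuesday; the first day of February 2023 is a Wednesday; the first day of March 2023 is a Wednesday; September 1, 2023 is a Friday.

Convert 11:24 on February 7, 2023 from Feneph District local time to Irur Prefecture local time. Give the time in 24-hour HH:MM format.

21:09

1 November 2022 is a Tuesday, so the first Sunday is November 6 and the second is November 13.
1 February 2023 is a Wednesday, so the first Sunday is February 5.
February 7, 2023 does not fall between 13 November 2022 and 5 February 2023, so daylight saving is not in effect and Feneph District is at UTC+07:45.
11:24 Feneph District − 7h45m = 03:39 UTC.
1 March 2023 is a Wednesday, so Sundays fall on 5, 12, 19, 26; the last is March 26.
1 September 2023 is a Friday, so the first Monday is September 4 and the fourth is September 25.
At the standard offset (UTC−06:30), 03:39 UTC − 6h30m = 21:09 Irur Prefecture standard time (rolling into the previous day, 6 February 2023).
Daylight saving runs 26 March – 25 September; the standard-time date in Irur Prefecture, February 6, 2023, is outside that window, so Irur Prefecture is on standard time at UTC−06:30.
03:39 UTC − 6h30m = 21:09 Irur Prefecture (rolling into the previous day, 6 February 2023).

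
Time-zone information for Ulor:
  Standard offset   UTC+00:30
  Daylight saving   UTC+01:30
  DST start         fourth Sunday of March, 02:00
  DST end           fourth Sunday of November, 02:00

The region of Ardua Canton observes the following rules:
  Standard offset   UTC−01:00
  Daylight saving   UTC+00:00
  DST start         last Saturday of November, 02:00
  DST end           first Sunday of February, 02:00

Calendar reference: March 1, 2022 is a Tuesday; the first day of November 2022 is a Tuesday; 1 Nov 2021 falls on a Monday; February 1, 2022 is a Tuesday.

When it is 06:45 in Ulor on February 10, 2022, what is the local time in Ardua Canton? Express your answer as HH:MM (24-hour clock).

1 March 2022 is a Tuesday, so the first Sunday is March 6 and the fourth is March 27.
1 November 2022 is a Tuesday, so the first Sunday is November 6 and the fourth is November 27.
February 10, 2022 does not fall between 27 March and 27 November, so daylight saving is not in effect and Ulor is at UTC+00:30.
06:45 Ulor − 0h30m = 06:15 UTC.
1 November 2021 is a Monday, so Saturdays fall on 6, 13, 20, 27; the last is November 27.
1 February 2022 is a Tuesday, so the first Sunday is February 6.
At the standard offset (UTC−01:00), 06:15 UTC − 1h = 05:15 Ardua Canton standard time.
The standard-time date in Ardua Canton, February 10, 2022, is outside the daylight-saving period (27 November 2021 – 6 February 2022), so Ardua Canton is on standard time, UTC−01:00.
06:15 UTC − 1h = 05:15 Ardua Canton.

05:15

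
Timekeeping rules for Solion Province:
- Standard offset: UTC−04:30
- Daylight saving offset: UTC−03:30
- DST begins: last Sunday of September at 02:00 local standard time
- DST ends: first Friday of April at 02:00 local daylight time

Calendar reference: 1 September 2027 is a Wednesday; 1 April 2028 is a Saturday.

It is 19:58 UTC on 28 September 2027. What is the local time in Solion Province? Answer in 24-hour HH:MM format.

1 September 2027 is a Wednesday, so Sundays fall on 5, 12, 19, 26; the last is September 26.
1 April 2028 is a Saturday, so the first Friday is April 7.
At the standard offset (UTC−04:30), 19:58 UTC − 4h30m = 15:28 Solion Province standard time.
Daylight saving runs 26 September 2027 – 7 April 2028; the standard-time date in Solion Province, 28 September 2027, is inside that window, so Solion Province is at UTC−03:30.
19:58 UTC − 3h30m = 16:28 local.

16:28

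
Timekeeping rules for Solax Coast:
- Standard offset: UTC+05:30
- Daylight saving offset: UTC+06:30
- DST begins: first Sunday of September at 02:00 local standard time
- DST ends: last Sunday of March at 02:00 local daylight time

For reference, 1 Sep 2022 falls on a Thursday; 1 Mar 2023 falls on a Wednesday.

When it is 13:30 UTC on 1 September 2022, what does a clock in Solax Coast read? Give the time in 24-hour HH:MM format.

1 September 2022 is a Thursday, so the first Sunday is September 4.
1 March 2023 is a Wednesday, so Sundays fall on 5, 12, 19, 26; the last is March 26.
At the standard offset (UTC+05:30), 13:30 UTC + 5h30m = 19:00 Solax Coast standard time.
Daylight saving runs 4 September 2022 – 26 March 2023; the standard-time date in Solax Coast, 1 September 2022, is outside that window, so Solax Coast is on standard time at UTC+05:30.
13:30 UTC + 5h30m = 19:00 local.

19:00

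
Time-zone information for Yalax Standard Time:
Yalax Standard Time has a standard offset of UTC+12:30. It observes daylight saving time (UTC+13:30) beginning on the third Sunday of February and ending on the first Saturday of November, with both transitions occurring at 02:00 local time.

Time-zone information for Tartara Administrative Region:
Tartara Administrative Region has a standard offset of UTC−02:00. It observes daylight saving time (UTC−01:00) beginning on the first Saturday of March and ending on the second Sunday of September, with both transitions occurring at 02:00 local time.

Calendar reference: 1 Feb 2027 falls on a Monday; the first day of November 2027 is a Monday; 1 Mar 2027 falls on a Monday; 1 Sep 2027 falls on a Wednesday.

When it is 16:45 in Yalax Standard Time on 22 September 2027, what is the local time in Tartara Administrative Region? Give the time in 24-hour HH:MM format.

1 February 2027 is a Monday, so the first Sunday is February 7 and the third is February 21.
1 November 2027 is a Monday, so the first Saturday is November 6.
Daylight saving runs 21 February – 6 November; 22 September 2027 is inside that window, so Yalax Standard Time is at UTC+13:30.
16:45 Yalax Standard Time − 13h30m = 03:15 UTC.
1 March 2027 is a Monday, so the first Saturday is March 6.
1 September 2027 is a Wednesday, so the first Sunday is September 5 and the second is September 12.
At the standard offset (UTC−02:00), 03:15 UTC − 2h = 01:15 Tartara Administrative Region standard time.
The standard-time date in Tartara Administrative Region, 22 September 2027, does not fall between 6 March and 12 September, so daylight saving is not in effect and Tartara Administrative Region is at UTC−02:00.
03:15 UTC − 2h = 01:15 Tartara Administrative Region.

01:15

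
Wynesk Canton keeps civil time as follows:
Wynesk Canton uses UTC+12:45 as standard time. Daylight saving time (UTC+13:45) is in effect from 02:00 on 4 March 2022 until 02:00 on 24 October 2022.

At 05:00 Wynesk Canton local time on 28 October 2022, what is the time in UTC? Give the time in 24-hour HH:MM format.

28 October 2022 does not fall between 4 March and 24 October, so daylight saving is not in effect and Wynesk Canton is at UTC+12:45.
05:00 local − 12h45m = 16:15 UTC (rolling into the previous day, 27 October 2022).

16:15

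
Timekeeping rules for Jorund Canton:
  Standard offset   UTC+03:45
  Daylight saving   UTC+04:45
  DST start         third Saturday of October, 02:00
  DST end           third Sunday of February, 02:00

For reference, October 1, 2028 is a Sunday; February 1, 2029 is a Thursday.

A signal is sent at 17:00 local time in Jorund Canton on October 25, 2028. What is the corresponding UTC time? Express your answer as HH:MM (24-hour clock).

12:15

1 October 2028 is a Sunday, so the first Saturday is October 7 and the third is October 21.
1 February 2029 is a Thursday, so the first Sunday is February 4 and the third is February 18.
Daylight saving runs 21 October 2028 – 18 February 2029; October 25, 2028 is inside that window, so Jorund Canton is at UTC+04:45.
17:00 local − 4h45m = 12:15 UTC.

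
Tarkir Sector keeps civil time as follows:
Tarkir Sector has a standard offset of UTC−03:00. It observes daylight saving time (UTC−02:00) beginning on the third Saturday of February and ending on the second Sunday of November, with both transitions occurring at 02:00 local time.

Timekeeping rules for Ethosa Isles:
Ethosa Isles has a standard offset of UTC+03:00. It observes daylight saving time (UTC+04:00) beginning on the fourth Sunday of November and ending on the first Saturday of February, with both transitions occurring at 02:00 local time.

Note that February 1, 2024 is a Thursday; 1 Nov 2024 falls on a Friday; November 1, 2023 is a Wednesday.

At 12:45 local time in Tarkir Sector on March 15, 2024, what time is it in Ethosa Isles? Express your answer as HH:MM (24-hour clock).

17:45

1 February 2024 is a Thursday, so the first Saturday is February 3 and the third is February 17.
1 November 2024 is a Friday, so the first Sunday is November 3 and the second is November 10.
March 15, 2024 falls between 17 February and 10 November, so daylight saving is in effect and Tarkir Sector is at UTC−02:00.
12:45 Tarkir Sector + 2h = 14:45 UTC.
1 November 2023 is a Wednesday, so the first Sunday is November 5 and the fourth is November 26.
1 February 2024 is a Thursday, so the first Saturday is February 3.
At the standard offset (UTC+03:00), 14:45 UTC + 3h = 17:45 Ethosa Isles standard time.
The standard-time date in Ethosa Isles, March 15, 2024, is outside the daylight-saving period (26 November 2023 – 3 February 2024), so Ethosa Isles is on standard time, UTC+03:00.
14:45 UTC + 3h = 17:45 Ethosa Isles.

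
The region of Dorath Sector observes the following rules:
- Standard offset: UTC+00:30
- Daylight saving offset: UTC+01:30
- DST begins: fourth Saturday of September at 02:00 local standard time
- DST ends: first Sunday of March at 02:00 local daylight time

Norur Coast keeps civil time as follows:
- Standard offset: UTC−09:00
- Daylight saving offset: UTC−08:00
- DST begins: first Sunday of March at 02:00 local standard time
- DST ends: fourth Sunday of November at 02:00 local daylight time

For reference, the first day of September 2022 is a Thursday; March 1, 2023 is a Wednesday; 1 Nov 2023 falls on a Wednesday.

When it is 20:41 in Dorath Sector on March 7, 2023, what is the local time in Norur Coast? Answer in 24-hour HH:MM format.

1 September 2022 is a Thursday, so the first Saturday is September 3 and the fourth is September 24.
1 March 2023 is a Wednesday, so the first Sunday is March 5.
Daylight saving runs 24 September 2022 – 5 March 2023; March 7, 2023 is outside that window, so Dorath Sector is on standard time at UTC+00:30.
20:41 Dorath Sector − 0h30m = 20:11 UTC.
1 March 2023 is a Wednesday, so the first Sunday is March 5.
1 November 2023 is a Wednesday, so the first Sunday is November 5 and the fourth is November 26.
At the standard offset (UTC−09:00), 20:11 UTC − 9h = 11:11 Norur Coast standard time.
The standard-time date in Norur Coast, March 7, 2023, falls between 5 March and 26 November, so daylight saving is in effect and Norur Coast is at UTC−08:00.
20:11 UTC − 8h = 12:11 Norur Coast.

12:11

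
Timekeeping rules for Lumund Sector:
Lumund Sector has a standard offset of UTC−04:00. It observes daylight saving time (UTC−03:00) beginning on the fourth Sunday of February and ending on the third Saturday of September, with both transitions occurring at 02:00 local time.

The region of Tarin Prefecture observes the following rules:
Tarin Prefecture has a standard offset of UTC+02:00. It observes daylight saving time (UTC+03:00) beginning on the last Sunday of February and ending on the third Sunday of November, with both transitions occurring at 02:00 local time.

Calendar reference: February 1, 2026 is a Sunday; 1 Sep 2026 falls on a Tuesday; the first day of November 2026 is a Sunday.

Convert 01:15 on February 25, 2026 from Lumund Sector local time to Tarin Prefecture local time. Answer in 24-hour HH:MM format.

07:15

1 February 2026 is a Sunday, so the first Sunday is February 1 and the fourth is February 22.
1 September 2026 is a Tuesday, so the first Saturday is September 5 and the third is September 19.
February 25, 2026 lies within the daylight-saving period (22 February – 19 September), so Lumund Sector is on daylight time, UTC−03:00.
01:15 Lumund Sector + 3h = 04:15 UTC.
1 February 2026 is a Sunday, so Sundays fall on 1, 8, 15, 22; the last is February 22.
1 November 2026 is a Sunday, so the first Sunday is November 1 and the third is November 15.
At the standard offset (UTC+02:00), 04:15 UTC + 2h = 06:15 Tarin Prefecture standard time.
Daylight saving runs 22 February – 15 November; the standard-time date in Tarin Prefecture, February 25, 2026, is inside that window, so Tarin Prefecture is at UTC+03:00.
04:15 UTC + 3h = 07:15 Tarin Prefecture.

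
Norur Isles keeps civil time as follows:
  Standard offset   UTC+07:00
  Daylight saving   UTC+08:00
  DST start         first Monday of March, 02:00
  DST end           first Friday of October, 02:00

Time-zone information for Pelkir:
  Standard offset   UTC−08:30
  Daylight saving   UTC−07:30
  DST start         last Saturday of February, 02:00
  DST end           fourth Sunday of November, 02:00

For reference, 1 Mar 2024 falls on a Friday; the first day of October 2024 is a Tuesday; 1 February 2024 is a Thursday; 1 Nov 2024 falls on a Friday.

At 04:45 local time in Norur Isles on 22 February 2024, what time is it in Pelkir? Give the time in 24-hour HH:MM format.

1 March 2024 is a Friday, so the first Monday is March 4.
1 October 2024 is a Tuesday, so the first Friday is October 4.
22 February 2024 does not fall between 4 March and 4 October, so daylight saving is not in effect and Norur Isles is at UTC+07:00.
04:45 Norur Isles − 7h = 21:45 UTC (rolling into the previous day, 21 February 2024).
1 February 2024 is a Thursday, so Saturdays fall on 3, 10, 17, 24; the last is February 24.
1 November 2024 is a Friday, so the first Sunday is November 3 and the fourth is November 24.
At the standard offset (UTC−08:30), 21:45 UTC − 8h30m = 13:15 Pelkir standard time.
Daylight saving runs 24 February – 24 November; the standard-time date in Pelkir, 21 February 2024, is outside that window, so Pelkir is on standard time at UTC−08:30.
21:45 UTC − 8h30m = 13:15 Pelkir.

13:15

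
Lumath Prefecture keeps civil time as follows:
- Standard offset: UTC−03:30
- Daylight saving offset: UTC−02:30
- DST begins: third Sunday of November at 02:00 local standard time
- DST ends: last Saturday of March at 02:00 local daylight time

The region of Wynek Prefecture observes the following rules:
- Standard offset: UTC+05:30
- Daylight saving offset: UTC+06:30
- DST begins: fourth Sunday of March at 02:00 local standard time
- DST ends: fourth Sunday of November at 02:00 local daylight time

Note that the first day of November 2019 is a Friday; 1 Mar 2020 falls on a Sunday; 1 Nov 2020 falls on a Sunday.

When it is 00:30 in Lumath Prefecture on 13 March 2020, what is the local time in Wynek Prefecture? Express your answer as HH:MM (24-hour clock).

1 November 2019 is a Friday, so the first Sunday is November 3 and the third is November 17.
1 March 2020 is a Sunday, so Saturdays fall on 7, 14, 21, 28; the last is March 28.
13 March 2020 falls between 17 November 2019 and 28 March 2020, so daylight saving is in effect and Lumath Prefecture is at UTC−02:30.
00:30 Lumath Prefecture + 2h30m = 03:00 UTC.
1 March 2020 is a Sunday, so the first Sunday is March 1 and the fourth is March 22.
1 November 2020 is a Sunday, so the first Sunday is November 1 and the fourth is November 22.
At the standard offset (UTC+05:30), 03:00 UTC + 5h30m = 08:30 Wynek Prefecture standard time.
The standard-time date in Wynek Prefecture, 13 March 2020, does not fall between 22 March and 22 November, so daylight saving is not in effect and Wynek Prefecture is at UTC+05:30.
03:00 UTC + 5h30m = 08:30 Wynek Prefecture.

08:30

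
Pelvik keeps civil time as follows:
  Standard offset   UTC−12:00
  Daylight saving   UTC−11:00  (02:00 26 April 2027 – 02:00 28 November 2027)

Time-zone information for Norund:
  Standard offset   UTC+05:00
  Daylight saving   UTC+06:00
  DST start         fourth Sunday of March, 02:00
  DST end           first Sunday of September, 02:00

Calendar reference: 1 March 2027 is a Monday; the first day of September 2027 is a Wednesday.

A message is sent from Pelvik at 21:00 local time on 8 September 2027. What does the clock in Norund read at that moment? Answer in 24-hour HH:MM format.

13:00

8 September 2027 lies within the daylight-saving period (26 April – 28 November), so Pelvik is on daylight time, UTC−11:00.
21:00 Pelvik + 11h = 08:00 UTC (rolling into the next day, 9 September 2027).
1 March 2027 is a Monday, so the first Sunday is March 7 and the fourth is March 28.
1 September 2027 is a Wednesday, so the first Sunday is September 5.
At the standard offset (UTC+05:00), 08:00 UTC + 5h = 13:00 Norund standard time.
The standard-time date in Norund, 9 September 2027, is outside the daylight-saving period (28 March – 5 September), so Norund is on standard time, UTC+05:00.
08:00 UTC + 5h = 13:00 Norund.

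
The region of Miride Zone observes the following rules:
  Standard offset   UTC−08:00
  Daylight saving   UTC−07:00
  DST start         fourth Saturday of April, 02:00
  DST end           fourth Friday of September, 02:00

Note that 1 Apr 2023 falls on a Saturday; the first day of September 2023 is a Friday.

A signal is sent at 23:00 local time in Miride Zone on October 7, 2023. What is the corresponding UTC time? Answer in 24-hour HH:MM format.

07:00

1 April 2023 is a Saturday, so the first Saturday is April 1 and the fourth is April 22.
1 September 2023 is a Friday, so the first Friday is September 1 and the fourth is September 22.
October 7, 2023 does not fall between 22 April and 22 September, so daylight saving is not in effect and Miride Zone is at UTC−08:00.
23:00 local + 8h = 07:00 UTC (rolling into the next day, 8 October 2023).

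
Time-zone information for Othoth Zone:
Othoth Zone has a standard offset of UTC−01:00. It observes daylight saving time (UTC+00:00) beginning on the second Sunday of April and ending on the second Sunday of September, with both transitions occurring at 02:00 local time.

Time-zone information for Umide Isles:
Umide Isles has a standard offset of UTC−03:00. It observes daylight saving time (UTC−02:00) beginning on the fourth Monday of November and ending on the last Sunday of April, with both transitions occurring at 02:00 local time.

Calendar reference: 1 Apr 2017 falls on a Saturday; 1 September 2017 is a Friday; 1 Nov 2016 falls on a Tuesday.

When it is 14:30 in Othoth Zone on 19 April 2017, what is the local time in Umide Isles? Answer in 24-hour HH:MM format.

1 April 2017 is a Saturday, so the first Sunday is April 2 and the second is April 9.
1 September 2017 is a Friday, so the first Sunday is September 3 and the second is September 10.
Daylight saving runs 9 April – 10 September; 19 April 2017 is inside that window, so Othoth Zone is at UTC+00:00.
14:30 Othoth Zone − 0h = 14:30 UTC.
1 November 2016 is a Tuesday, so the first Monday is November 7 and the fourth is November 28.
1 April 2017 is a Saturday, so Sundays fall on 2, 9, 16, 23, 30; the last is April 30.
At the standard offset (UTC−03:00), 14:30 UTC − 3h = 11:30 Umide Isles standard time.
The standard-time date in Umide Isles, 19 April 2017, lies within the daylight-saving period (28 November 2016 – 30 April 2017), so Umide Isles is on daylight time, UTC−02:00.
14:30 UTC − 2h = 12:30 Umide Isles.

12:30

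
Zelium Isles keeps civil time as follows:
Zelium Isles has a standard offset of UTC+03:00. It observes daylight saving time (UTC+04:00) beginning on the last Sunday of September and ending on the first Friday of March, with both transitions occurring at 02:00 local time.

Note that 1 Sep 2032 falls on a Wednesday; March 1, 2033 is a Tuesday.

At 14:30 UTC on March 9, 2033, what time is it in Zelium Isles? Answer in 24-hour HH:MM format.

17:30

1 September 2032 is a Wednesday, so Sundays fall on 5, 12, 19, 26; the last is September 26.
1 March 2033 is a Tuesday, so the first Friday is March 4.
At the standard offset (UTC+03:00), 14:30 UTC + 3h = 17:30 Zelium Isles standard time.
The standard-time date in Zelium Isles, March 9, 2033, does not fall between 26 September 2032 and 4 March 2033, so daylight saving is not in effect and Zelium Isles is at UTC+03:00.
14:30 UTC + 3h = 17:30 local.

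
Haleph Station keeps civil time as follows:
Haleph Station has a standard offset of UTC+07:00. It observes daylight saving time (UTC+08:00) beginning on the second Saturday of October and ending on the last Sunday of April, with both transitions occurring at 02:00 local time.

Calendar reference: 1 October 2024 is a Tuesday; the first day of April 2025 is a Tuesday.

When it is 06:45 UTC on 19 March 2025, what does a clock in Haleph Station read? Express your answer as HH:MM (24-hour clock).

1 October 2024 is a Tuesday, so the first Saturday is October 5 and the second is October 12.
1 April 2025 is a Tuesday, so Sundays fall on 6, 13, 20, 27; the last is April 27.
At the standard offset (UTC+07:00), 06:45 UTC + 7h = 13:45 Haleph Station standard time.
Daylight saving runs 12 October 2024 – 27 April 2025; the standard-time date in Haleph Station, 19 March 2025, is inside that window, so Haleph Station is at UTC+08:00.
06:45 UTC + 8h = 14:45 local.

14:45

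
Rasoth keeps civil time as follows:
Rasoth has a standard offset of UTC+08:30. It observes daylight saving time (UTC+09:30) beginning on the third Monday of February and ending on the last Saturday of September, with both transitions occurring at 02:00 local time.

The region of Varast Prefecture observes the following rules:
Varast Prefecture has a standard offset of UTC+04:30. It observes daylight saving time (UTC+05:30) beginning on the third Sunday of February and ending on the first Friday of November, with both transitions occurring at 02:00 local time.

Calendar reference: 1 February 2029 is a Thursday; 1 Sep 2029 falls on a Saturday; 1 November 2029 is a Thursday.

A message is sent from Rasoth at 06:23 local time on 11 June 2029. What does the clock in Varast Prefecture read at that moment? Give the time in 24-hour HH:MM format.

02:23

1 February 2029 is a Thursday, so the first Monday is February 5 and the third is February 19.
1 September 2029 is a Saturday, so Saturdays fall on 1, 8, 15, 22, 29; the last is September 29.
Daylight saving runs 19 February – 29 September; 11 June 2029 is inside that window, so Rasoth is at UTC+09:30.
06:23 Rasoth − 9h30m = 20:53 UTC (rolling into the previous day, 10 June 2029).
1 February 2029 is a Thursday, so the first Sunday is February 4 and the third is February 18.
1 November 2029 is a Thursday, so the first Friday is November 2.
At the standard offset (UTC+04:30), 20:53 UTC + 4h30m = 01:23 Varast Prefecture standard time (rolling into the next day, 11 June 2029).
The standard-time date in Varast Prefecture, 11 June 2029, falls between 18 February and 2 November, so daylight saving is in effect and Varast Prefecture is at UTC+05:30.
20:53 UTC + 5h30m = 02:23 Varast Prefecture (rolling into the next day, 11 June 2029).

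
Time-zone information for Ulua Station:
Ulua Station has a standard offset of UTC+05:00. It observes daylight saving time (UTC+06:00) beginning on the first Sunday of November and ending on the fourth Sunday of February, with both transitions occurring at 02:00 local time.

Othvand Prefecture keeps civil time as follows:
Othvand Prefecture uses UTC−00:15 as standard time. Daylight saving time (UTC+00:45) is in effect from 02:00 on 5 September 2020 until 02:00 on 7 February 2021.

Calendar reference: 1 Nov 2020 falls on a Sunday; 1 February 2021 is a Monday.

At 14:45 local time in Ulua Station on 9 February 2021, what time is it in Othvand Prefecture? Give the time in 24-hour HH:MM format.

08:30

1 November 2020 is a Sunday, so the first Sunday is November 1.
1 February 2021 is a Monday, so the first Sunday is February 7 and the fourth is February 28.
9 February 2021 falls between 1 November 2020 and 28 February 2021, so daylight saving is in effect and Ulua Station is at UTC+06:00.
14:45 Ulua Station − 6h = 08:45 UTC.
At the standard offset (UTC−00:15), 08:45 UTC − 0h15m = 08:30 Othvand Prefecture standard time.
The standard-time date in Othvand Prefecture, 9 February 2021, does not fall between 5 September 2020 and 7 February 2021, so daylight saving is not in effect and Othvand Prefecture is at UTC−00:15.
08:45 UTC − 0h15m = 08:30 Othvand Prefecture.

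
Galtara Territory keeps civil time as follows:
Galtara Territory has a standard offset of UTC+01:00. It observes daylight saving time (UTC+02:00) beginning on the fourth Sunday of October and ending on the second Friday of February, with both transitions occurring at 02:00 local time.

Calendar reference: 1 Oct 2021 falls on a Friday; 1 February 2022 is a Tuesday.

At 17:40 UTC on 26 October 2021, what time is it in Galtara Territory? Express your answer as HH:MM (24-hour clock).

1 October 2021 is a Friday, so the first Sunday is October 3 and the fourth is October 24.
1 February 2022 is a Tuesday, so the first Friday is February 4 and the second is February 11.
At the standard offset (UTC+01:00), 17:40 UTC + 1h = 18:40 Galtara Territory standard time.
Daylight saving runs 24 October 2021 – 11 February 2022; the standard-time date in Galtara Territory, 26 October 2021, is inside that window, so Galtara Territory is at UTC+02:00.
17:40 UTC + 2h = 19:40 local.

19:40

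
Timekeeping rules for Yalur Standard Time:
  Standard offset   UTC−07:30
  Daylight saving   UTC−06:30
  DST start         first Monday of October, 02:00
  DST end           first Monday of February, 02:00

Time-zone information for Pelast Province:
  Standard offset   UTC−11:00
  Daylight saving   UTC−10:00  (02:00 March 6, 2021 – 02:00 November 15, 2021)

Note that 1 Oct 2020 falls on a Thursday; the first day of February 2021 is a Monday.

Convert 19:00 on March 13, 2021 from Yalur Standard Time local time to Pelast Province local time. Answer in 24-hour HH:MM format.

1 October 2020 is a Thursday, so the first Monday is October 5.
1 February 2021 is a Monday, so the first Monday is February 1.
Daylight saving runs 5 October 2020 – 1 February 2021; March 13, 2021 is outside that window, so Yalur Standard Time is on standard time at UTC−07:30.
19:00 Yalur Standard Time + 7h30m = 02:30 UTC (rolling into the next day, 14 March 2021).
At the standard offset (UTC−11:00), 02:30 UTC − 11h = 15:30 Pelast Province standard time (rolling into the previous day, 13 March 2021).
The standard-time date in Pelast Province, March 13, 2021, falls between 6 March and 15 November, so daylight saving is in effect and Pelast Province is at UTC−10:00.
02:30 UTC − 10h = 16:30 Pelast Province (rolling into the previous day, 13 March 2021).

16:30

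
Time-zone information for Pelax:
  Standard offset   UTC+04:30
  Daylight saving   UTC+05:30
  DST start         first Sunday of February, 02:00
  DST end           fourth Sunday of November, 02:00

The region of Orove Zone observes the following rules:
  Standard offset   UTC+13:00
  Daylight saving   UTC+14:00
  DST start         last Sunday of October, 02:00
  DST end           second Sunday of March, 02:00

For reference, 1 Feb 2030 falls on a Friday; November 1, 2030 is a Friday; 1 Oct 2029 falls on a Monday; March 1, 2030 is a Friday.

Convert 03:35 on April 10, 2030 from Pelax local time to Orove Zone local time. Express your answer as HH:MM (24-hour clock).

11:05

1 February 2030 is a Friday, so the first Sunday is February 3.
1 November 2030 is a Friday, so the first Sunday is November 3 and the fourth is November 24.
April 10, 2030 falls between 3 February and 24 November, so daylight saving is in effect and Pelax is at UTC+05:30.
03:35 Pelax − 5h30m = 22:05 UTC (rolling into the previous day, 9 April 2030).
1 October 2029 is a Monday, so Sundays fall on 7, 14, 21, 28; the last is October 28.
1 March 2030 is a Friday, so the first Sunday is March 3 and the second is March 10.
At the standard offset (UTC+13:00), 22:05 UTC + 13h = 11:05 Orove Zone standard time (rolling into the next day, 10 April 2030).
Daylight saving runs 28 October 2029 – 10 March 2030; the standard-time date in Orove Zone, April 10, 2030, is outside that window, so Orove Zone is on standard time at UTC+13:00.
22:05 UTC + 13h = 11:05 Orove Zone (rolling into the next day, 10 April 2030).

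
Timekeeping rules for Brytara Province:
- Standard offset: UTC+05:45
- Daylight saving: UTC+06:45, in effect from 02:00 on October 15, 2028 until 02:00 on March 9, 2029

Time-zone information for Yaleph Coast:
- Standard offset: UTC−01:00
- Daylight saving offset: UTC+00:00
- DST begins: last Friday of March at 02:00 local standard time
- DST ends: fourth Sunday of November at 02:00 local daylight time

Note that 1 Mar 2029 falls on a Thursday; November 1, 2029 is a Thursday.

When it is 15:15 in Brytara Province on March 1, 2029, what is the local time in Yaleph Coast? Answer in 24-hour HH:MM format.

07:30

Daylight saving runs 15 October 2028 – 9 March 2029; March 1, 2029 is inside that window, so Brytara Province is at UTC+06:45.
15:15 Brytara Province − 6h45m = 08:30 UTC.
1 March 2029 is a Thursday, so Fridays fall on 2, 9, 16, 23, 30; the last is March 30.
1 November 2029 is a Thursday, so the first Sunday is November 4 and the fourth is November 25.
At the standard offset (UTC−01:00), 08:30 UTC − 1h = 07:30 Yaleph Coast standard time.
The standard-time date in Yaleph Coast, March 1, 2029, does not fall between 30 March and 25 November, so daylight saving is not in effect and Yaleph Coast is at UTC−01:00.
08:30 UTC − 1h = 07:30 Yaleph Coast.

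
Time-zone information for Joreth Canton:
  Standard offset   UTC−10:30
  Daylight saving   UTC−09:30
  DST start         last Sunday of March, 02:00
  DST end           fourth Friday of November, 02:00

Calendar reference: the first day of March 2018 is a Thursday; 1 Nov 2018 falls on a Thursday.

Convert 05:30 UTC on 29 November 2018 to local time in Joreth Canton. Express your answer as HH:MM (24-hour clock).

1 March 2018 is a Thursday, so Sundays fall on 4, 11, 18, 25; the last is March 25.
1 November 2018 is a Thursday, so the first Friday is November 2 and the fourth is November 23.
At the standard offset (UTC−10:30), 05:30 UTC − 10h30m = 19:00 Joreth Canton standard time (rolling into the previous day, 28 November 2018).
The standard-time date in Joreth Canton, 28 November 2018, is outside the daylight-saving period (25 March – 23 November), so Joreth Canton is on standard time, UTC−10:30.
05:30 UTC − 10h30m = 19:00 local (rolling into the previous day, 28 November 2018).

19:00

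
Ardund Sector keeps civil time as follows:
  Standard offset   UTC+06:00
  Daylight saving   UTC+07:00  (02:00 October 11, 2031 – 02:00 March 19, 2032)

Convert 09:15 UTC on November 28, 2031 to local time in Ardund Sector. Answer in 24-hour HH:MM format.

At the standard offset (UTC+06:00), 09:15 UTC + 6h = 15:15 Ardund Sector standard time.
The standard-time date in Ardund Sector, November 28, 2031, falls between 11 October 2031 and 19 March 2032, so daylight saving is in effect and Ardund Sector is at UTC+07:00.
09:15 UTC + 7h = 16:15 local.

16:15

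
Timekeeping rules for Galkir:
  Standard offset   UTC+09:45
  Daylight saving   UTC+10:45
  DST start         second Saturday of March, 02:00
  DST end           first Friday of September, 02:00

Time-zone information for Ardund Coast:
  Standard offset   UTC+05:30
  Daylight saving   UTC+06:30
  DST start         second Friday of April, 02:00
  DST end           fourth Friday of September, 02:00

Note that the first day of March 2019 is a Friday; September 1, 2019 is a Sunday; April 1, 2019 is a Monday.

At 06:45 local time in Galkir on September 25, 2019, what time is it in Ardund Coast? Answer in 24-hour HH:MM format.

03:30

1 March 2019 is a Friday, so the first Saturday is March 2 and the second is March 9.
1 September 2019 is a Sunday, so the first Friday is September 6.
Daylight saving runs 9 March – 6 September; September 25, 2019 is outside that window, so Galkir is on standard time at UTC+09:45.
06:45 Galkir − 9h45m = 21:00 UTC (rolling into the previous day, 24 September 2019).
1 April 2019 is a Monday, so the first Friday is April 5 and the second is April 12.
1 September 2019 is a Sunday, so the first Friday is September 6 and the fourth is September 27.
At the standard offset (UTC+05:30), 21:00 UTC + 5h30m = 02:30 Ardund Coast standard time (rolling into the next day, 25 September 2019).
Daylight saving runs 12 April – 27 September; the standard-time date in Ardund Coast, September 25, 2019, is inside that window, so Ardund Coast is at UTC+06:30.
21:00 UTC + 6h30m = 03:30 Ardund Coast (rolling into the next day, 25 September 2019).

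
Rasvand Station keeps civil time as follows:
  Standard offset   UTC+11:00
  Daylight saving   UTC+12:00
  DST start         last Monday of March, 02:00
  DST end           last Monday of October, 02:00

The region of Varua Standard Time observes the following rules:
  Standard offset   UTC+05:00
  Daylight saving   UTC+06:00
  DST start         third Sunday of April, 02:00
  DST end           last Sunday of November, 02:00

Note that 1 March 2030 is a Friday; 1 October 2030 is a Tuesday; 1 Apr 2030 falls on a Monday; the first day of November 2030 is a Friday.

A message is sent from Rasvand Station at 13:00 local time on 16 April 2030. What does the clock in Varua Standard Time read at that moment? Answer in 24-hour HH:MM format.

1 March 2030 is a Friday, so Mondays fall on 4, 11, 18, 25; the last is March 25.
1 October 2030 is a Tuesday, so Mondays fall on 7, 14, 21, 28; the last is October 28.
16 April 2030 lies within the daylight-saving period (25 March – 28 October), so Rasvand Station is on daylight time, UTC+12:00.
13:00 Rasvand Station − 12h = 01:00 UTC.
1 April 2030 is a Monday, so the first Sunday is April 7 and the third is April 21.
1 November 2030 is a Friday, so Sundays fall on 3, 10, 17, 24; the last is November 24.
At the standard offset (UTC+05:00), 01:00 UTC + 5h = 06:00 Varua Standard Time standard time.
The standard-time date in Varua Standard Time, 16 April 2030, does not fall between 21 April and 24 November, so daylight saving is not in effect and Varua Standard Time is at UTC+05:00.
01:00 UTC + 5h = 06:00 Varua Standard Time.

06:00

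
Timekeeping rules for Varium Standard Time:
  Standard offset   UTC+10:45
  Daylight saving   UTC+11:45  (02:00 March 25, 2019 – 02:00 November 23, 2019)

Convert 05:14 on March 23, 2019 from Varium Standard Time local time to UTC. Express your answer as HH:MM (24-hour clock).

18:29

March 23, 2019 is outside the daylight-saving period (25 March – 23 November), so Varium Standard Time is on standard time, UTC+10:45.
05:14 local − 10h45m = 18:29 UTC (rolling into the previous day, 22 March 2019).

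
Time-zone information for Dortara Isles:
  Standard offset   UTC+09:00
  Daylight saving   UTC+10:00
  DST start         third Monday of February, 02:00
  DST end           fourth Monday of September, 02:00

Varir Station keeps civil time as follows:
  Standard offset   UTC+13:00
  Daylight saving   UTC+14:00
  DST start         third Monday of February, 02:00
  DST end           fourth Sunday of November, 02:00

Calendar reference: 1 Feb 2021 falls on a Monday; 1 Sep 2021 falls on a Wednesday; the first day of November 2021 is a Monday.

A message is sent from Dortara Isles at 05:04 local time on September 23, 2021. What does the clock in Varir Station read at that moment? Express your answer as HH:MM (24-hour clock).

09:04

1 February 2021 is a Monday, so the first Monday is February 1 and the third is February 15.
1 September 2021 is a Wednesday, so the first Monday is September 6 and the fourth is September 27.
September 23, 2021 lies within the daylight-saving period (15 February – 27 September), so Dortara Isles is on daylight time, UTC+10:00.
05:04 Dortara Isles − 10h = 19:04 UTC (rolling into the previous day, 22 September 2021).
1 February 2021 is a Monday, so the first Monday is February 1 and the third is February 15.
1 November 2021 is a Monday, so the first Sunday is November 7 and the fourth is November 28.
At the standard offset (UTC+13:00), 19:04 UTC + 13h = 08:04 Varir Station standard time (rolling into the next day, 23 September 2021).
Daylight saving runs 15 February – 28 November; the standard-time date in Varir Station, September 23, 2021, is inside that window, so Varir Station is at UTC+14:00.
19:04 UTC + 14h = 09:04 Varir Station (rolling into the next day, 23 September 2021).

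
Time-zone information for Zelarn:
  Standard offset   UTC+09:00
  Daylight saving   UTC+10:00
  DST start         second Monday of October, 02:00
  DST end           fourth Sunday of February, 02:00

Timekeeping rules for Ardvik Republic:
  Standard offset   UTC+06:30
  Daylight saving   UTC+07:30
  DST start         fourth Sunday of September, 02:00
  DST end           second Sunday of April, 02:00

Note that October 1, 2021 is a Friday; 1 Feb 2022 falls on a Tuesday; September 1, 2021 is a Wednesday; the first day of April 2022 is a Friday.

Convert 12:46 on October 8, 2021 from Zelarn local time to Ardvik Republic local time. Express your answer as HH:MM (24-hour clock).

1 October 2021 is a Friday, so the first Monday is October 4 and the second is October 11.
1 February 2022 is a Tuesday, so the first Sunday is February 6 and the fourth is February 27.
Daylight saving runs 11 October 2021 – 27 February 2022; October 8, 2021 is outside that window, so Zelarn is on standard time at UTC+09:00.
12:46 Zelarn − 9h = 03:46 UTC.
1 September 2021 is a Wednesday, so the first Sunday is September 5 and the fourth is September 26.
1 April 2022 is a Friday, so the first Sunday is April 3 and the second is April 10.
At the standard offset (UTC+06:30), 03:46 UTC + 6h30m = 10:16 Ardvik Republic standard time.
The standard-time date in Ardvik Republic, October 8, 2021, lies within the daylight-saving period (26 September 2021 – 10 April 2022), so Ardvik Republic is on daylight time, UTC+07:30.
03:46 UTC + 7h30m = 11:16 Ardvik Republic.

11:16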